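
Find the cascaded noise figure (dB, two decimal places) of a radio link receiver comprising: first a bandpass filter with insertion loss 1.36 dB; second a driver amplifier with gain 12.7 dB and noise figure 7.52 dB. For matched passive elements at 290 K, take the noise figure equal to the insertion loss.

8.88 dB

Convert to linear (a loss of L dB is a gain of −L dB): F_i = 10^(NF_i/10), G_i = 10^(G_i,dB/10)
  Stage 1: F_1 = 10^(1.36/10) = 1.368, G_1 = 10^(−1.36/10) = 0.7311
  Stage 2: F_2 = 10^(7.52/10) = 5.649, G_2 = 10^(12.7/10) = 18.62
Friis cascade:
  F = 1.368 + (5.649 − 1)/0.7311 = 7.727
NF = 10 log₁₀(7.727) = 8.88 dB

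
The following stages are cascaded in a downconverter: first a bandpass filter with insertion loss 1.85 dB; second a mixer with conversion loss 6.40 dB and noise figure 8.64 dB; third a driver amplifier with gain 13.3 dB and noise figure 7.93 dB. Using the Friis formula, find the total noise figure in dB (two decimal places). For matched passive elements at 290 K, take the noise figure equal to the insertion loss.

Convert to linear (a loss of L dB is a gain of −L dB): F_i = 10^(NF_i/10), G_i = 10^(G_i,dB/10)
  Stage 1: F_1 = 10^(1.85/10) = 1.531, G_1 = 10^(−1.85/10) = 0.6531
  Stage 2: F_2 = 10^(8.64/10) = 7.311, G_2 = 10^(−6.40/10) = 0.2291
  Stage 3: F_3 = 10^(7.93/10) = 6.209, G_3 = 10^(13.3/10) = 21.38
Friis cascade:
  F = 1.531 + (7.311 − 1)/0.6531 + (6.209 − 1)/0.1496 = 46.01
NF = 10 log₁₀(46.01) = 16.63 dB

16.63 dB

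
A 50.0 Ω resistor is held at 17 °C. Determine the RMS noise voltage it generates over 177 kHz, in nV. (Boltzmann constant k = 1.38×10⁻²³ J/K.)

376 nV

T = 17 °C + 273.15 = 290.15 K
V_n = √(4kTRB)
4kTRB = 4 × 1.38×10⁻²³ × 290.15 × 5.00×10¹ × 1.77×10⁵ = 1.42×10⁻¹³ V²
V_n = √(1.42×10⁻¹³) = 3.76×10⁻⁷ V = 376 nV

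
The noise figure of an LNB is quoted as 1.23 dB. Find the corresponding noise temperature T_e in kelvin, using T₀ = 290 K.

F = 10^(1.23/10) = 1.32739
T_e = (F − 1)·T₀ = (1.32739 − 1) × 290 = 94.9 K

94.9 K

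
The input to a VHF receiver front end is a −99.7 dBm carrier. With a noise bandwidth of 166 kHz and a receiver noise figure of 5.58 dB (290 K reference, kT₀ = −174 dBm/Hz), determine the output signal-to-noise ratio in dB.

16.5 dB

Noise floor: N = −174 + 10 log₁₀(B) + NF
10 log₁₀(1.66×10⁵) = 52.2 dB
N = −174 + 52.2 + 5.58 = −116.22 dBm
SNR = P_sig − N = −99.7 − (−116.22) = 16.52 dB → 16.5 dB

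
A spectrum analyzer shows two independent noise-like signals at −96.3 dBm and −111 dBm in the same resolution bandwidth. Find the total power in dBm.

Convert to linear, add, convert back:
P₁ = 2.34×10⁻¹³ W, P₂ = 7.94×10⁻¹⁵ W
P_tot = 2.42×10⁻¹³ W → 10 log₁₀(P_tot / 10⁻³) = −96.2 dBm

−96.2 dBm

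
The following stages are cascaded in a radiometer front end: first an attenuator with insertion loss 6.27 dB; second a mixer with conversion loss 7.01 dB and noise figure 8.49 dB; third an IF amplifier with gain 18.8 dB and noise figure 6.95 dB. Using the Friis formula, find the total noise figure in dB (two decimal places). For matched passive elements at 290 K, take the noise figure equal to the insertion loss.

20.57 dB

Convert to linear (a loss of L dB is a gain of −L dB): F_i = 10^(NF_i/10), G_i = 10^(G_i,dB/10)
  Stage 1: F_1 = 10^(6.27/10) = 4.236, G_1 = 10^(−6.27/10) = 0.2360
  Stage 2: F_2 = 10^(8.49/10) = 7.063, G_2 = 10^(−7.01/10) = 0.1991
  Stage 3: F_3 = 10^(6.95/10) = 4.955, G_3 = 10^(18.8/10) = 75.86
Friis cascade:
  F = 4.236 + (7.063 − 1)/0.2360 + (4.955 − 1)/0.04699 = 114.1
NF = 10 log₁₀(114.1) = 20.57 dB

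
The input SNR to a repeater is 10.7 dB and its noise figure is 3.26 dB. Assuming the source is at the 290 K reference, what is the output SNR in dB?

By definition F = SNR_in/SNR_out, so in dB: SNR_out = SNR_in − NF
SNR_out = 10.7 − 3.26 = 7.44 dB

7.44 dB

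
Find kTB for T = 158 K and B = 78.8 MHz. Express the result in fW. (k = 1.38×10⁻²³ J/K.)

172 fW

P_n = kTB = 1.38×10⁻²³ × 158 × 7.88×10⁷ = 1.72×10⁻¹³ W = 172 fW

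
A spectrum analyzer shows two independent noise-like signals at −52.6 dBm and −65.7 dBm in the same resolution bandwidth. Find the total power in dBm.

Convert to linear, add, convert back:
P₁ = 5.50×10⁻⁹ W, P₂ = 2.69×10⁻¹⁰ W
P_tot = 5.76×10⁻⁹ W → 10 log₁₀(P_tot / 10⁻³) = −52.4 dBm

−52.4 dBm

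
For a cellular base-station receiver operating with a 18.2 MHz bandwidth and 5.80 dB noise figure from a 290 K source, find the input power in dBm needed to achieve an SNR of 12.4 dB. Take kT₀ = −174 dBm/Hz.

−83.2 dBm

Sensitivity = −174 + 10 log₁₀(B) + NF + SNR_min
= −174 + 72.6 + 5.80 + 12.4
= −83.20 dBm → −83.2 dBm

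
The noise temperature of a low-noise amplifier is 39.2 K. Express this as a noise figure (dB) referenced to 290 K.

F = 1 + T_e/T₀ = 1 + 39.2/290 = 1.13517
NF = 10 log₁₀(1.13517) = 0.551 dB

0.551 dB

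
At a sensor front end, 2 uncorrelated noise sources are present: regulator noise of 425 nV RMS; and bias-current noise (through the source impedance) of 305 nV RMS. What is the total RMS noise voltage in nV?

523 nV

Uncorrelated sources add in power (mean-square): V_tot = √(ΣV_i²)
V_tot = √[(4.25×10⁻⁷)² + (3.05×10⁻⁷)²] = 5.23×10⁻⁷ V = 523 nV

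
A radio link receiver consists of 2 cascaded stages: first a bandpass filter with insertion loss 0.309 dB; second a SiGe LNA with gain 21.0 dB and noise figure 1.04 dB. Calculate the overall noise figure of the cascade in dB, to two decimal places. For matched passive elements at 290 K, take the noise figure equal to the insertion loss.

Convert to linear (a loss of L dB is a gain of −L dB): F_i = 10^(NF_i/10), G_i = 10^(G_i,dB/10)
  Stage 1: F_1 = 10^(0.309/10) = 1.074, G_1 = 10^(−0.309/10) = 0.9313
  Stage 2: F_2 = 10^(1.04/10) = 1.271, G_2 = 10^(21.0/10) = 125.9
Friis cascade:
  F = 1.074 + (1.271 − 1)/0.9313 = 1.364
NF = 10 log₁₀(1.364) = 1.35 dB

1.35 dB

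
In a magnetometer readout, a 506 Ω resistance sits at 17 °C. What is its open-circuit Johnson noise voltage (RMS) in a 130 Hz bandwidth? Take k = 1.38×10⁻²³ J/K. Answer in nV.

32.5 nV

T = 17 °C + 273.15 = 290.15 K
V_n = √(4kTRB)
4kTRB = 4 × 1.38×10⁻²³ × 290.15 × 5.06×10² × 1.30×10² = 1.05×10⁻¹⁵ V²
V_n = √(1.05×10⁻¹⁵) = 3.25×10⁻⁸ V = 32.5 nV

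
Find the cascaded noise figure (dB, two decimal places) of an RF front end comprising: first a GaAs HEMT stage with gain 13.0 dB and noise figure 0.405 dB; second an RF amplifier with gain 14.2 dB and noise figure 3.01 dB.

Convert to linear (a loss of L dB is a gain of −L dB): F_i = 10^(NF_i/10), G_i = 10^(G_i,dB/10)
  Stage 1: F_1 = 10^(0.405/10) = 1.098, G_1 = 10^(13.0/10) = 19.95
  Stage 2: F_2 = 10^(3.01/10) = 2.000, G_2 = 10^(14.2/10) = 26.30
Friis cascade:
  F = 1.098 + (2.000 − 1)/19.95 = 1.148
NF = 10 log₁₀(1.148) = 0.60 dB

0.60 dB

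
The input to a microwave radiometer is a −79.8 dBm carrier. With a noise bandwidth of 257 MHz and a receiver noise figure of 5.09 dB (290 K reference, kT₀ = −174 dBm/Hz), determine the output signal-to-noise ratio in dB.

5.0 dB

Noise floor: N = −174 + 10 log₁₀(B) + NF
10 log₁₀(2.57×10⁸) = 84.1 dB
N = −174 + 84.1 + 5.09 = −84.81 dBm
SNR = P_sig − N = −79.8 − (−84.81) = 5.01 dB → 5.0 dB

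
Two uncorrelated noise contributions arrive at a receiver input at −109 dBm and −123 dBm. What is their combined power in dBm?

Convert to linear, add, convert back:
P₁ = 1.26×10⁻¹⁴ W, P₂ = 5.01×10⁻¹⁶ W
P_tot = 1.31×10⁻¹⁴ W → 10 log₁₀(P_tot / 10⁻³) = −108.8 dBm

−108.8 dBm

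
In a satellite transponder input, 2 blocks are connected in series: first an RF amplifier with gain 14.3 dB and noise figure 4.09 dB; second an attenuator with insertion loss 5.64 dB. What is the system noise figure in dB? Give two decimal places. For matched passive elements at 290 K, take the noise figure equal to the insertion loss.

4.25 dB

Convert to linear (a loss of L dB is a gain of −L dB): F_i = 10^(NF_i/10), G_i = 10^(G_i,dB/10)
  Stage 1: F_1 = 10^(4.09/10) = 2.564, G_1 = 10^(14.3/10) = 26.92
  Stage 2: F_2 = 10^(5.64/10) = 3.664, G_2 = 10^(−5.64/10) = 0.2729
Friis cascade:
  F = 2.564 + (3.664 − 1)/26.92 = 2.663
NF = 10 log₁₀(2.663) = 4.25 dB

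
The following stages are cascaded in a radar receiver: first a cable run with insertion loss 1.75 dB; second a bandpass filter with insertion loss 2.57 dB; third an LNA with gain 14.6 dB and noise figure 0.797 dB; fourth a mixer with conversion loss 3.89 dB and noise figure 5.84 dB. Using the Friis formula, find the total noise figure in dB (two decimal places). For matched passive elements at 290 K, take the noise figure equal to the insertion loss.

5.46 dB

Convert to linear (a loss of L dB is a gain of −L dB): F_i = 10^(NF_i/10), G_i = 10^(G_i,dB/10)
  Stage 1: F_1 = 10^(1.75/10) = 1.496, G_1 = 10^(−1.75/10) = 0.6683
  Stage 2: F_2 = 10^(2.57/10) = 1.807, G_2 = 10^(−2.57/10) = 0.5534
  Stage 3: F_3 = 10^(0.797/10) = 1.201, G_3 = 10^(14.6/10) = 28.84
  Stage 4: F_4 = 10^(5.84/10) = 3.837, G_4 = 10^(−3.89/10) = 0.4083
Friis cascade:
  F = 1.496 + (1.807 − 1)/0.6683 + (1.201 − 1)/0.3698 + (3.837 − 1)/10.67 = 3.515
NF = 10 log₁₀(3.515) = 5.46 dB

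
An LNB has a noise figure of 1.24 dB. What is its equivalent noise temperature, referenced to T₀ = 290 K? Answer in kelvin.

F = 10^(1.24/10) = 1.33045
T_e = (F − 1)·T₀ = (1.33045 − 1) × 290 = 95.8 K

95.8 K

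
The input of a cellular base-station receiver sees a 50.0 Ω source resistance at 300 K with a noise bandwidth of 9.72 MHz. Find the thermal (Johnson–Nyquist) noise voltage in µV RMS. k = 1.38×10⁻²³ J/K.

V_n = √(4kTRB)
4kTRB = 4 × 1.38×10⁻²³ × 300 × 5.00×10¹ × 9.72×10⁶ = 8.05×10⁻¹² V²
V_n = √(8.05×10⁻¹²) = 2.84×10⁻⁶ V = 2.84 µV

2.84 µV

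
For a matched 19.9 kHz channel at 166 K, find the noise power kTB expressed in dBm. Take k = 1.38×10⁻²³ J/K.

P_n = kTB = 1.38×10⁻²³ × 166 × 1.99×10⁴ = 4.56×10⁻¹⁷ W
In dBm: 10 log₁₀(4.56×10⁻¹⁷ / 10⁻³) = −133.4 dBm

−133.4 dBm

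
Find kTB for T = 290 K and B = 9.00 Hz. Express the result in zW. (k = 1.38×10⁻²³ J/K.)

P_n = kTB = 1.38×10⁻²³ × 290 × 9.00×10⁰ = 3.60×10⁻²⁰ W = 36.0 zW

36.0 zW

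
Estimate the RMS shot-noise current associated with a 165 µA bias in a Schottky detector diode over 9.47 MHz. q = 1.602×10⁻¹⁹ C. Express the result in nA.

I_n = √(2qI·B)
2qI·B = 2 × 1.602×10⁻¹⁹ × 1.65×10⁻⁴ × 9.47×10⁶ = 5.01×10⁻¹⁶ A²
I_n = √(5.01×10⁻¹⁶) = 2.24×10⁻⁸ A = 22.4 nA

22.4 nA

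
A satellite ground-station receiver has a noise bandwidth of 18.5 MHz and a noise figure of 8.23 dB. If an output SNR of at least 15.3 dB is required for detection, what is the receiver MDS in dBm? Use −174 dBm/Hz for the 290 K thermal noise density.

Sensitivity = −174 + 10 log₁₀(B) + NF + SNR_min
= −174 + 72.67 + 8.23 + 15.3
= −77.80 dBm → −77.8 dBm

−77.8 dBm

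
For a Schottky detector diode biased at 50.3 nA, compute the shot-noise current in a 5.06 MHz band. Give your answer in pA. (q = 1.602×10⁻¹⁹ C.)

286 pA

I_n = √(2qI·B)
2qI·B = 2 × 1.602×10⁻¹⁹ × 5.03×10⁻⁸ × 5.06×10⁶ = 8.15×10⁻²⁰ A²
I_n = √(8.15×10⁻²⁰) = 2.86×10⁻¹⁰ A = 286 pA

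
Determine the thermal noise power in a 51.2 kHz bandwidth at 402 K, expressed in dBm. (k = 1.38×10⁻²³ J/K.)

P_n = kTB = 1.38×10⁻²³ × 402 × 5.12×10⁴ = 2.84×10⁻¹⁶ W
In dBm: 10 log₁₀(2.84×10⁻¹⁶ / 10⁻³) = −125.5 dBm

−125.5 dBm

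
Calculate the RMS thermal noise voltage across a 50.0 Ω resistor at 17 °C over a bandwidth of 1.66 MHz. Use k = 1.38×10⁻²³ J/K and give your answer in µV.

1.15 µV

T = 17 °C + 273.15 = 290.15 K
V_n = √(4kTRB)
4kTRB = 4 × 1.38×10⁻²³ × 290.15 × 5.00×10¹ × 1.66×10⁶ = 1.33×10⁻¹² V²
V_n = √(1.33×10⁻¹²) = 1.15×10⁻⁶ V = 1.15 µV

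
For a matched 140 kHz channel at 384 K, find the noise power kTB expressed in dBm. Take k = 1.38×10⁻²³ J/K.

P_n = kTB = 1.38×10⁻²³ × 384 × 1.40×10⁵ = 7.42×10⁻¹⁶ W
In dBm: 10 log₁₀(7.42×10⁻¹⁶ / 10⁻³) = −121.3 dBm

−121.3 dBm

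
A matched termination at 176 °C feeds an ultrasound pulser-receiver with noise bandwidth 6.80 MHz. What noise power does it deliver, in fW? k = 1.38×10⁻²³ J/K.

T = 176 °C + 273.15 = 449.15 K
P_n = kTB = 1.38×10⁻²³ × 449.15 × 6.80×10⁶ = 4.21×10⁻¹⁴ W = 42.1 fW

42.1 fW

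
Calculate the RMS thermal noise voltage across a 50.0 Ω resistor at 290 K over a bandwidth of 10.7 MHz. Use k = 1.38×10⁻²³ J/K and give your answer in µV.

2.93 µV

V_n = √(4kTRB)
4kTRB = 4 × 1.38×10⁻²³ × 290 × 5.00×10¹ × 1.07×10⁷ = 8.56×10⁻¹² V²
V_n = √(8.56×10⁻¹²) = 2.93×10⁻⁶ V = 2.93 µV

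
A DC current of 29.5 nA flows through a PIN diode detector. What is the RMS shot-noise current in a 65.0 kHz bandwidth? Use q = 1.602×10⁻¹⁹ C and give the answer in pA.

24.8 pA

I_n = √(2qI·B)
2qI·B = 2 × 1.602×10⁻¹⁹ × 2.95×10⁻⁸ × 6.50×10⁴ = 6.14×10⁻²² A²
I_n = √(6.14×10⁻²²) = 2.48×10⁻¹¹ A = 24.8 pA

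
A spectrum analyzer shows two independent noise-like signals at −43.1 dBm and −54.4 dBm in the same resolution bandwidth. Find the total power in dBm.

−42.8 dBm

Convert to linear, add, convert back:
P₁ = 4.90×10⁻⁸ W, P₂ = 3.63×10⁻⁹ W
P_tot = 5.26×10⁻⁸ W → 10 log₁₀(P_tot / 10⁻³) = −42.8 dBm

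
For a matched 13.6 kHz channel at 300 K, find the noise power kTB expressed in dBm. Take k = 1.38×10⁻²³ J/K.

P_n = kTB = 1.38×10⁻²³ × 300 × 1.36×10⁴ = 5.63×10⁻¹⁷ W
In dBm: 10 log₁₀(5.63×10⁻¹⁷ / 10⁻³) = −132.5 dBm

−132.5 dBm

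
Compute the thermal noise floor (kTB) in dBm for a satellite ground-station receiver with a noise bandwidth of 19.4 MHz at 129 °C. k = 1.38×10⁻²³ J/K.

−99.7 dBm

T = 129 °C + 273.15 = 402.15 K
P_n = kTB = 1.38×10⁻²³ × 402.15 × 1.94×10⁷ = 1.08×10⁻¹³ W
In dBm: 10 log₁₀(1.08×10⁻¹³ / 10⁻³) = −99.7 dBm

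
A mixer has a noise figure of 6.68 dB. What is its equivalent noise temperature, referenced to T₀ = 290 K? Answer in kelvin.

F = 10^(6.68/10) = 4.65586
T_e = (F − 1)·T₀ = (4.65586 − 1) × 290 = 1060 K

1060 K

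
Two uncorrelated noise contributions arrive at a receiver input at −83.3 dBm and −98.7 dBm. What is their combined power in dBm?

Convert to linear, add, convert back:
P₁ = 4.68×10⁻¹² W, P₂ = 1.35×10⁻¹³ W
P_tot = 4.81×10⁻¹² W → 10 log₁₀(P_tot / 10⁻³) = −83.2 dBm

−83.2 dBm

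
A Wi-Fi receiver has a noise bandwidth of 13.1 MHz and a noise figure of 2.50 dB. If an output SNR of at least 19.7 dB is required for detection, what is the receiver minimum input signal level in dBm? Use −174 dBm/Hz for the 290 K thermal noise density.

−80.6 dBm

Sensitivity = −174 + 10 log₁₀(B) + NF + SNR_min
= −174 + 71.17 + 2.50 + 19.7
= −80.63 dBm → −80.6 dBm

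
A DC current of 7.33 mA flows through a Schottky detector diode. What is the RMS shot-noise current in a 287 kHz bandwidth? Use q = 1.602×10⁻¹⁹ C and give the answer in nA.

I_n = √(2qI·B)
2qI·B = 2 × 1.602×10⁻¹⁹ × 7.33×10⁻³ × 2.87×10⁵ = 6.74×10⁻¹⁶ A²
I_n = √(6.74×10⁻¹⁶) = 2.60×10⁻⁸ A = 26.0 nA

26.0 nA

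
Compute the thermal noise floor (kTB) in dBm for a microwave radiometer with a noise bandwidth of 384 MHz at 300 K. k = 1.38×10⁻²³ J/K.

P_n = kTB = 1.38×10⁻²³ × 300 × 3.84×10⁸ = 1.59×10⁻¹² W
In dBm: 10 log₁₀(1.59×10⁻¹² / 10⁻³) = −88.0 dBm

−88.0 dBm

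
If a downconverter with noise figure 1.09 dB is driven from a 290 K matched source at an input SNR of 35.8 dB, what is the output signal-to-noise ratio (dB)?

By definition F = SNR_in/SNR_out, so in dB: SNR_out = SNR_in − NF
SNR_out = 35.8 − 1.09 = 34.71 dB

34.71 dB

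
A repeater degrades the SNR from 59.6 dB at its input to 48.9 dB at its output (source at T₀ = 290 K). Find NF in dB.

NF (dB) = SNR_in(dB) − SNR_out(dB) when the source is at T₀
NF = 59.6 − 48.9 = 10.7 dB

10.7 dB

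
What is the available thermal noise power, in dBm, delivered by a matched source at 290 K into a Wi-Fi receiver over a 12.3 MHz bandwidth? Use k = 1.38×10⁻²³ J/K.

P_n = kTB = 1.38×10⁻²³ × 290 × 1.23×10⁷ = 4.92×10⁻¹⁴ W
In dBm: 10 log₁₀(4.92×10⁻¹⁴ / 10⁻³) = −103.1 dBm

−103.1 dBm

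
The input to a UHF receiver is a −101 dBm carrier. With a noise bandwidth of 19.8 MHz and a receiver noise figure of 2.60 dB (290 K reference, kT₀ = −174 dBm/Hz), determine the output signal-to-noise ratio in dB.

−2.6 dB

Noise floor: N = −174 + 10 log₁₀(B) + NF
10 log₁₀(1.98×10⁷) = 72.97 dB
N = −174 + 72.97 + 2.60 = −98.43 dBm
SNR = P_sig − N = −101 − (−98.43) = −2.57 dB → −2.6 dB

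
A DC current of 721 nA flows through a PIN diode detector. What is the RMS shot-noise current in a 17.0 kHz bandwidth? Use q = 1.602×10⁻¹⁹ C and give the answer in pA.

62.7 pA

I_n = √(2qI·B)
2qI·B = 2 × 1.602×10⁻¹⁹ × 7.21×10⁻⁷ × 1.70×10⁴ = 3.93×10⁻²¹ A²
I_n = √(3.93×10⁻²¹) = 6.27×10⁻¹¹ A = 62.7 pA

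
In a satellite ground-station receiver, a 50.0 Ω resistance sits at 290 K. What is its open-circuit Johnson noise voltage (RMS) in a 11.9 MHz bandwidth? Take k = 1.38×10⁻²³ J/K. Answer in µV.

3.09 µV

V_n = √(4kTRB)
4kTRB = 4 × 1.38×10⁻²³ × 290 × 5.00×10¹ × 1.19×10⁷ = 9.52×10⁻¹² V²
V_n = √(9.52×10⁻¹²) = 3.09×10⁻⁶ V = 3.09 µV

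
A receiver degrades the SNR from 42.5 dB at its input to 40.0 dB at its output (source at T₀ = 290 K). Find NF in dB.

NF (dB) = SNR_in(dB) − SNR_out(dB) when the source is at T₀
NF = 42.5 − 40.0 = 2.5 dB

2.5 dB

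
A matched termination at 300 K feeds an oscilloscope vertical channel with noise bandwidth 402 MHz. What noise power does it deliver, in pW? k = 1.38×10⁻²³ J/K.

P_n = kTB = 1.38×10⁻²³ × 300 × 4.02×10⁸ = 1.66×10⁻¹² W = 1.66 pW

1.66 pW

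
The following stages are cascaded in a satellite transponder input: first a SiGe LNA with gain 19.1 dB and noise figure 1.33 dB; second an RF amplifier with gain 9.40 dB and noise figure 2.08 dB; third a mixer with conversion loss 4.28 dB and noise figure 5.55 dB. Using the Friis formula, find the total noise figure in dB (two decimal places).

1.37 dB

Convert to linear (a loss of L dB is a gain of −L dB): F_i = 10^(NF_i/10), G_i = 10^(G_i,dB/10)
  Stage 1: F_1 = 10^(1.33/10) = 1.358, G_1 = 10^(19.1/10) = 81.28
  Stage 2: F_2 = 10^(2.08/10) = 1.614, G_2 = 10^(9.40/10) = 8.710
  Stage 3: F_3 = 10^(5.55/10) = 3.589, G_3 = 10^(−4.28/10) = 0.3733
Friis cascade:
  F = 1.358 + (1.614 − 1)/81.28 + (3.589 − 1)/707.9 = 1.370
NF = 10 log₁₀(1.370) = 1.37 dB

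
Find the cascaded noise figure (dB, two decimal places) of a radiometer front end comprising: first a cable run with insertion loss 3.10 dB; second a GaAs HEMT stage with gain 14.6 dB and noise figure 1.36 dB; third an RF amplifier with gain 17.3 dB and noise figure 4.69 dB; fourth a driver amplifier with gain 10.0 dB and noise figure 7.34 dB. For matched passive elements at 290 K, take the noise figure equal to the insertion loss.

4.68 dB

Convert to linear (a loss of L dB is a gain of −L dB): F_i = 10^(NF_i/10), G_i = 10^(G_i,dB/10)
  Stage 1: F_1 = 10^(3.10/10) = 2.042, G_1 = 10^(−3.10/10) = 0.4898
  Stage 2: F_2 = 10^(1.36/10) = 1.368, G_2 = 10^(14.6/10) = 28.84
  Stage 3: F_3 = 10^(4.69/10) = 2.944, G_3 = 10^(17.3/10) = 53.70
  Stage 4: F_4 = 10^(7.34/10) = 5.420, G_4 = 10^(10.0/10) = 10.00
Friis cascade:
  F = 2.042 + (1.368 − 1)/0.4898 + (2.944 − 1)/14.13 + (5.420 − 1)/758.6 = 2.936
NF = 10 log₁₀(2.936) = 4.68 dB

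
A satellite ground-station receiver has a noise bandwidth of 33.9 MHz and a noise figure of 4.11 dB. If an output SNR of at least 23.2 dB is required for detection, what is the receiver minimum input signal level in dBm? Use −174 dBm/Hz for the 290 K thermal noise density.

Sensitivity = −174 + 10 log₁₀(B) + NF + SNR_min
= −174 + 75.3 + 4.11 + 23.2
= −71.39 dBm → −71.4 dBm

−71.4 dBm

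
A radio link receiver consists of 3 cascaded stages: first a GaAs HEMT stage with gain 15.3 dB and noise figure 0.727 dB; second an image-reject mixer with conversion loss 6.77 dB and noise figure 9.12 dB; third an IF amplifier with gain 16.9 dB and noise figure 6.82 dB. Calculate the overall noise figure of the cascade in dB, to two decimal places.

2.85 dB

Convert to linear (a loss of L dB is a gain of −L dB): F_i = 10^(NF_i/10), G_i = 10^(G_i,dB/10)
  Stage 1: F_1 = 10^(0.727/10) = 1.182, G_1 = 10^(15.3/10) = 33.88
  Stage 2: F_2 = 10^(9.12/10) = 8.166, G_2 = 10^(−6.77/10) = 0.2104
  Stage 3: F_3 = 10^(6.82/10) = 4.808, G_3 = 10^(16.9/10) = 48.98
Friis cascade:
  F = 1.182 + (8.166 − 1)/33.88 + (4.808 − 1)/7.129 = 1.928
NF = 10 log₁₀(1.928) = 2.85 dB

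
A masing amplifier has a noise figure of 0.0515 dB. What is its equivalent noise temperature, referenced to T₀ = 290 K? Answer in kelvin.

F = 10^(0.0515/10) = 1.01193
T_e = (F − 1)·T₀ = (1.01193 − 1) × 290 = 3.46 K

3.46 K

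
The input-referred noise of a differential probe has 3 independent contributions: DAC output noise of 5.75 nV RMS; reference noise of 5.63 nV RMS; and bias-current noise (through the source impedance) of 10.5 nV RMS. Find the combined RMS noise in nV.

13.2 nV

Uncorrelated sources add in power (mean-square): V_tot = √(ΣV_i²)
V_tot = √[(5.75×10⁻⁹)² + (5.63×10⁻⁹)² + (1.05×10⁻⁸)²] = 1.32×10⁻⁸ V = 13.2 nV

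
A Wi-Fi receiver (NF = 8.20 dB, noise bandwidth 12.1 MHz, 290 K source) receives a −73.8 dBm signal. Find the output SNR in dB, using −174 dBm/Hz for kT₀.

Noise floor: N = −174 + 10 log₁₀(B) + NF
10 log₁₀(1.21×10⁷) = 70.83 dB
N = −174 + 70.83 + 8.20 = −94.97 dBm
SNR = P_sig − N = −73.8 − (−94.97) = 21.17 dB → 21.2 dB

21.2 dB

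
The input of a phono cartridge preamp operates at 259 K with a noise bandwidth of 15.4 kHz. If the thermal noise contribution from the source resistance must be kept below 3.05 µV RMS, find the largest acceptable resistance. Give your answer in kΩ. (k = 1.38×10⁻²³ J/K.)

Johnson–Nyquist: V_n = √(4kTRB) ⇒ R = V_n² / (4kTB)
4kTB = 4 × 1.38×10⁻²³ × 259 × 1.54×10⁴ = 2.20×10⁻¹⁶
R = (3.05×10⁻⁶)² / 2.20×10⁻¹⁶ = 4.23×10⁴ Ω = 42.3 kΩ

42.3 kΩ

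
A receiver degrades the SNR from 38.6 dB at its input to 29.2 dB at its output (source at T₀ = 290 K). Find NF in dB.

NF (dB) = SNR_in(dB) − SNR_out(dB) when the source is at T₀
NF = 38.6 − 29.2 = 9.4 dB

9.4 dB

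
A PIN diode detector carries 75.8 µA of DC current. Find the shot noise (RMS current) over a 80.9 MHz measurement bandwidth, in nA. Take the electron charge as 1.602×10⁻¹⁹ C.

I_n = √(2qI·B)
2qI·B = 2 × 1.602×10⁻¹⁹ × 7.58×10⁻⁵ × 8.09×10⁷ = 1.96×10⁻¹⁵ A²
I_n = √(1.96×10⁻¹⁵) = 4.43×10⁻⁸ A = 44.3 nA

44.3 nA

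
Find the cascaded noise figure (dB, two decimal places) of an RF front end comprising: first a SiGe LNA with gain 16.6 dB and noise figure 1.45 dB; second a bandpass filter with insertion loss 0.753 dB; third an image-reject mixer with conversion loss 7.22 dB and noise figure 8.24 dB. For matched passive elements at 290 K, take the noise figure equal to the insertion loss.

Convert to linear (a loss of L dB is a gain of −L dB): F_i = 10^(NF_i/10), G_i = 10^(G_i,dB/10)
  Stage 1: F_1 = 10^(1.45/10) = 1.396, G_1 = 10^(16.6/10) = 45.71
  Stage 2: F_2 = 10^(0.753/10) = 1.189, G_2 = 10^(−0.753/10) = 0.8408
  Stage 3: F_3 = 10^(8.24/10) = 6.668, G_3 = 10^(−7.22/10) = 0.1897
Friis cascade:
  F = 1.396 + (1.189 − 1)/45.71 + (6.668 − 1)/38.43 = 1.548
NF = 10 log₁₀(1.548) = 1.90 dB

1.90 dB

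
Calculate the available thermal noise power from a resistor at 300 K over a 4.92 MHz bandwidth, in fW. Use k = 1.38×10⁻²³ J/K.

P_n = kTB = 1.38×10⁻²³ × 300 × 4.92×10⁶ = 2.04×10⁻¹⁴ W = 20.4 fW

20.4 fW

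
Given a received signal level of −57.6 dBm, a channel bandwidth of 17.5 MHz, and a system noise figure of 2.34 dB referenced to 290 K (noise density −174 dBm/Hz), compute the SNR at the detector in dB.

Noise floor: N = −174 + 10 log₁₀(B) + NF
10 log₁₀(1.75×10⁷) = 72.43 dB
N = −174 + 72.43 + 2.34 = −99.23 dBm
SNR = P_sig − N = −57.6 − (−99.23) = 41.63 dB → 41.6 dB

41.6 dB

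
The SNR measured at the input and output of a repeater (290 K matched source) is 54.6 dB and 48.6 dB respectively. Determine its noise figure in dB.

6.0 dB

NF (dB) = SNR_in(dB) − SNR_out(dB) when the source is at T₀
NF = 54.6 − 48.6 = 6.0 dB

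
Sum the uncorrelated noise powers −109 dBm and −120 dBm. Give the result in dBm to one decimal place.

Convert to linear, add, convert back:
P₁ = 1.26×10⁻¹⁴ W, P₂ = 1.00×10⁻¹⁵ W
P_tot = 1.36×10⁻¹⁴ W → 10 log₁₀(P_tot / 10⁻³) = −108.7 dBm

−108.7 dBm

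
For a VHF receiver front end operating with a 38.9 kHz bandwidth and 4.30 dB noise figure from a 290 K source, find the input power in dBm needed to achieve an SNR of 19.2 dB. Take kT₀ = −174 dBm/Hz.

Sensitivity = −174 + 10 log₁₀(B) + NF + SNR_min
= −174 + 45.9 + 4.30 + 19.2
= −104.60 dBm → −104.6 dBm

−104.6 dBm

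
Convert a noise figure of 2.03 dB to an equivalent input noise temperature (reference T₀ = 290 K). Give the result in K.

F = 10^(2.03/10) = 1.59588
T_e = (F − 1)·T₀ = (1.59588 − 1) × 290 = 173 K

173 K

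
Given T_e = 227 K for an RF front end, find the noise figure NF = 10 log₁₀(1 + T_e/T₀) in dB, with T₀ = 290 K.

2.51 dB

F = 1 + T_e/T₀ = 1 + 227/290 = 1.78276
NF = 10 log₁₀(1.78276) = 2.51 dB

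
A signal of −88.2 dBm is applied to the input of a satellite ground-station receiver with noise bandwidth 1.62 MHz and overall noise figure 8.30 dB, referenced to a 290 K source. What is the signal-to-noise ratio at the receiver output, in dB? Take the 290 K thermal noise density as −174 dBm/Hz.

15.4 dB

Noise floor: N = −174 + 10 log₁₀(B) + NF
10 log₁₀(1.62×10⁶) = 62.1 dB
N = −174 + 62.1 + 8.30 = −103.60 dBm
SNR = P_sig − N = −88.2 − (−103.60) = 15.40 dB → 15.4 dB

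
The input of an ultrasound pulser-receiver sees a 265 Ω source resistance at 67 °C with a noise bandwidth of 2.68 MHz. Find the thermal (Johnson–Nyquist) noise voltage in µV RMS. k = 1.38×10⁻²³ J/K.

T = 67 °C + 273.15 = 340.15 K
V_n = √(4kTRB)
4kTRB = 4 × 1.38×10⁻²³ × 340.15 × 2.65×10² × 2.68×10⁶ = 1.33×10⁻¹¹ V²
V_n = √(1.33×10⁻¹¹) = 3.65×10⁻⁶ V = 3.65 µV

3.65 µV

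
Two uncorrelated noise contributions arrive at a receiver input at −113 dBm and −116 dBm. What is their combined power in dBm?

−111.2 dBm

Convert to linear, add, convert back:
P₁ = 5.01×10⁻¹⁵ W, P₂ = 2.51×10⁻¹⁵ W
P_tot = 7.52×10⁻¹⁵ W → 10 log₁₀(P_tot / 10⁻³) = −111.2 dBm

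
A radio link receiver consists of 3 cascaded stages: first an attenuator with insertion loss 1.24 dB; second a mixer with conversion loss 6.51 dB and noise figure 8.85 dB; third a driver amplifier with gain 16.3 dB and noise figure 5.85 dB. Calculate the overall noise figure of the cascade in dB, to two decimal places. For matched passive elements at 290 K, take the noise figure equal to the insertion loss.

14.34 dB

Convert to linear (a loss of L dB is a gain of −L dB): F_i = 10^(NF_i/10), G_i = 10^(G_i,dB/10)
  Stage 1: F_1 = 10^(1.24/10) = 1.330, G_1 = 10^(−1.24/10) = 0.7516
  Stage 2: F_2 = 10^(8.85/10) = 7.674, G_2 = 10^(−6.51/10) = 0.2234
  Stage 3: F_3 = 10^(5.85/10) = 3.846, G_3 = 10^(16.3/10) = 42.66
Friis cascade:
  F = 1.330 + (7.674 − 1)/0.7516 + (3.846 − 1)/0.1679 = 27.16
NF = 10 log₁₀(27.16) = 14.34 dB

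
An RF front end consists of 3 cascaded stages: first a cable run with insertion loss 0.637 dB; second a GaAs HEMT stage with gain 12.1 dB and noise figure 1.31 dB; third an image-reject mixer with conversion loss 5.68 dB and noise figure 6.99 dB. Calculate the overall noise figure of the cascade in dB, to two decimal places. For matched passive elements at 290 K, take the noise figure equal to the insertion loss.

Convert to linear (a loss of L dB is a gain of −L dB): F_i = 10^(NF_i/10), G_i = 10^(G_i,dB/10)
  Stage 1: F_1 = 10^(0.637/10) = 1.158, G_1 = 10^(−0.637/10) = 0.8636
  Stage 2: F_2 = 10^(1.31/10) = 1.352, G_2 = 10^(12.1/10) = 16.22
  Stage 3: F_3 = 10^(6.99/10) = 5.000, G_3 = 10^(−5.68/10) = 0.2704
Friis cascade:
  F = 1.158 + (1.352 − 1)/0.8636 + (5.000 − 1)/14.01 = 1.851
NF = 10 log₁₀(1.851) = 2.67 dB

2.67 dB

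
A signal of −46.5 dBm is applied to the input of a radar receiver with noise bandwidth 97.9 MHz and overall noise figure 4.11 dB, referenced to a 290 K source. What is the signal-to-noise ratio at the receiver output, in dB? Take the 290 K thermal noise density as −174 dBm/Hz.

Noise floor: N = −174 + 10 log₁₀(B) + NF
10 log₁₀(9.79×10⁷) = 79.91 dB
N = −174 + 79.91 + 4.11 = −89.98 dBm
SNR = P_sig − N = −46.5 − (−89.98) = 43.48 dB → 43.5 dB

43.5 dB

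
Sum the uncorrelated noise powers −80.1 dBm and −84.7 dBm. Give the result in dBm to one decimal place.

−78.8 dBm

Convert to linear, add, convert back:
P₁ = 9.77×10⁻¹² W, P₂ = 3.39×10⁻¹² W
P_tot = 1.32×10⁻¹¹ W → 10 log₁₀(P_tot / 10⁻³) = −78.8 dBm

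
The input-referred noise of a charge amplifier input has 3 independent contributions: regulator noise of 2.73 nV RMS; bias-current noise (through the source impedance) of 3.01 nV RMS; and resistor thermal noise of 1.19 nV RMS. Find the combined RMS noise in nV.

Uncorrelated sources add in power (mean-square): V_tot = √(ΣV_i²)
V_tot = √[(2.73×10⁻⁹)² + (3.01×10⁻⁹)² + (1.19×10⁻⁹)²] = 4.23×10⁻⁹ V = 4.23 nV

4.23 nV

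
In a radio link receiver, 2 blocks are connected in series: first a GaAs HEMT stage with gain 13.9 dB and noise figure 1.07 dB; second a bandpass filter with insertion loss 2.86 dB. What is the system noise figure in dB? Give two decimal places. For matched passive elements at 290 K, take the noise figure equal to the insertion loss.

1.20 dB

Convert to linear (a loss of L dB is a gain of −L dB): F_i = 10^(NF_i/10), G_i = 10^(G_i,dB/10)
  Stage 1: F_1 = 10^(1.07/10) = 1.279, G_1 = 10^(13.9/10) = 24.55
  Stage 2: F_2 = 10^(2.86/10) = 1.932, G_2 = 10^(−2.86/10) = 0.5176
Friis cascade:
  F = 1.279 + (1.932 − 1)/24.55 = 1.317
NF = 10 log₁₀(1.317) = 1.20 dB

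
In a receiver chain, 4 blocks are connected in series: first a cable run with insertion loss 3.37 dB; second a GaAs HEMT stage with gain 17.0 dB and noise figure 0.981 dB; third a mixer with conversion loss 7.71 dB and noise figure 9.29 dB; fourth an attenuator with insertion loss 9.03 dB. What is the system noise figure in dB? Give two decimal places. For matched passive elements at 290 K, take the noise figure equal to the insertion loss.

6.85 dB

Convert to linear (a loss of L dB is a gain of −L dB): F_i = 10^(NF_i/10), G_i = 10^(G_i,dB/10)
  Stage 1: F_1 = 10^(3.37/10) = 2.173, G_1 = 10^(−3.37/10) = 0.4603
  Stage 2: F_2 = 10^(0.981/10) = 1.253, G_2 = 10^(17.0/10) = 50.12
  Stage 3: F_3 = 10^(9.29/10) = 8.492, G_3 = 10^(−7.71/10) = 0.1694
  Stage 4: F_4 = 10^(9.03/10) = 7.998, G_4 = 10^(−9.03/10) = 0.1250
Friis cascade:
  F = 2.173 + (1.253 − 1)/0.4603 + (8.492 − 1)/23.07 + (7.998 − 1)/3.908 = 4.839
NF = 10 log₁₀(4.839) = 6.85 dB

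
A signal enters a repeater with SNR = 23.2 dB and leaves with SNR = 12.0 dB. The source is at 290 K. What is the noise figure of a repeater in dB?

11.2 dB

NF (dB) = SNR_in(dB) − SNR_out(dB) when the source is at T₀
NF = 23.2 − 12.0 = 11.2 dB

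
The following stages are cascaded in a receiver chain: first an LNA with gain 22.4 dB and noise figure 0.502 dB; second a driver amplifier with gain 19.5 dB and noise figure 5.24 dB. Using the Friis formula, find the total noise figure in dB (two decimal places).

Convert to linear (a loss of L dB is a gain of −L dB): F_i = 10^(NF_i/10), G_i = 10^(G_i,dB/10)
  Stage 1: F_1 = 10^(0.502/10) = 1.123, G_1 = 10^(22.4/10) = 173.8
  Stage 2: F_2 = 10^(5.24/10) = 3.342, G_2 = 10^(19.5/10) = 89.13
Friis cascade:
  F = 1.123 + (3.342 − 1)/173.8 = 1.136
NF = 10 log₁₀(1.136) = 0.55 dB

0.55 dB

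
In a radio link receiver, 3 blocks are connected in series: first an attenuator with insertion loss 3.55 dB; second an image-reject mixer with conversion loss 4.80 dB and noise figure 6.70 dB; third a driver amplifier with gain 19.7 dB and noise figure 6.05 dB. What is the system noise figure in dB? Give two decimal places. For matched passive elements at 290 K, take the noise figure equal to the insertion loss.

14.95 dB

Convert to linear (a loss of L dB is a gain of −L dB): F_i = 10^(NF_i/10), G_i = 10^(G_i,dB/10)
  Stage 1: F_1 = 10^(3.55/10) = 2.265, G_1 = 10^(−3.55/10) = 0.4416
  Stage 2: F_2 = 10^(6.70/10) = 4.677, G_2 = 10^(−4.80/10) = 0.3311
  Stage 3: F_3 = 10^(6.05/10) = 4.027, G_3 = 10^(19.7/10) = 93.33
Friis cascade:
  F = 2.265 + (4.677 − 1)/0.4416 + (4.027 − 1)/0.1462 = 31.30
NF = 10 log₁₀(31.30) = 14.95 dB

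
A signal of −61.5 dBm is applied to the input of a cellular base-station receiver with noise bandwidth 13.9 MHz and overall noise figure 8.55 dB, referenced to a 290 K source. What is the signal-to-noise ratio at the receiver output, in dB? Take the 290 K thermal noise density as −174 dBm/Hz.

Noise floor: N = −174 + 10 log₁₀(B) + NF
10 log₁₀(1.39×10⁷) = 71.43 dB
N = −174 + 71.43 + 8.55 = −94.02 dBm
SNR = P_sig − N = −61.5 − (−94.02) = 32.52 dB → 32.5 dB

32.5 dB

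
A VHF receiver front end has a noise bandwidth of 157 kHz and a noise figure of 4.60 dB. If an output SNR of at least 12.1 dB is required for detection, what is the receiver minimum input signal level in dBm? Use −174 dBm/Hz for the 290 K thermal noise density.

−105.3 dBm

Sensitivity = −174 + 10 log₁₀(B) + NF + SNR_min
= −174 + 51.96 + 4.60 + 12.1
= −105.34 dBm → −105.3 dBm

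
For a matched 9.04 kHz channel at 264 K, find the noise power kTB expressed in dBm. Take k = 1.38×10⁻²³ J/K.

P_n = kTB = 1.38×10⁻²³ × 264 × 9.04×10³ = 3.29×10⁻¹⁷ W
In dBm: 10 log₁₀(3.29×10⁻¹⁷ / 10⁻³) = −134.8 dBm

−134.8 dBm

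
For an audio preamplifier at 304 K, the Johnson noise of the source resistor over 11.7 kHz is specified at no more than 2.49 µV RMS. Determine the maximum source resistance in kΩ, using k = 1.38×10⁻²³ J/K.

31.6 kΩ

Johnson–Nyquist: V_n = √(4kTRB) ⇒ R = V_n² / (4kTB)
4kTB = 4 × 1.38×10⁻²³ × 304 × 1.17×10⁴ = 1.96×10⁻¹⁶
R = (2.49×10⁻⁶)² / 1.96×10⁻¹⁶ = 3.16×10⁴ Ω = 31.6 kΩ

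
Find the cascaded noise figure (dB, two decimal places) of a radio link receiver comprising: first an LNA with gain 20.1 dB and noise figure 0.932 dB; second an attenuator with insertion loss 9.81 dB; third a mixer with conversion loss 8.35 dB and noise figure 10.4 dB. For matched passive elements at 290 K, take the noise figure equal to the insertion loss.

Convert to linear (a loss of L dB is a gain of −L dB): F_i = 10^(NF_i/10), G_i = 10^(G_i,dB/10)
  Stage 1: F_1 = 10^(0.932/10) = 1.239, G_1 = 10^(20.1/10) = 102.3
  Stage 2: F_2 = 10^(9.81/10) = 9.572, G_2 = 10^(−9.81/10) = 0.1045
  Stage 3: F_3 = 10^(10.4/10) = 10.96, G_3 = 10^(−8.35/10) = 0.1462
Friis cascade:
  F = 1.239 + (9.572 − 1)/102.3 + (10.96 − 1)/10.69 = 2.255
NF = 10 log₁₀(2.255) = 3.53 dB

3.53 dB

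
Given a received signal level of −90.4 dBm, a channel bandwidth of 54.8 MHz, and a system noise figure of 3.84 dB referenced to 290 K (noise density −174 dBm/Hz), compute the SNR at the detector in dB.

Noise floor: N = −174 + 10 log₁₀(B) + NF
10 log₁₀(5.48×10⁷) = 77.39 dB
N = −174 + 77.39 + 3.84 = −92.77 dBm
SNR = P_sig − N = −90.4 − (−92.77) = 2.37 dB → 2.4 dB

2.4 dB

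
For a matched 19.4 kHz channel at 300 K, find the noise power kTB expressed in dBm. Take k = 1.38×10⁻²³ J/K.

P_n = kTB = 1.38×10⁻²³ × 300 × 1.94×10⁴ = 8.03×10⁻¹⁷ W
In dBm: 10 log₁₀(8.03×10⁻¹⁷ / 10⁻³) = −131.0 dBm

−131.0 dBm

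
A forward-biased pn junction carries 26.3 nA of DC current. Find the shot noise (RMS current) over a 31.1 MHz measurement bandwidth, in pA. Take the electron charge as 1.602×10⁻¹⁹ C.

I_n = √(2qI·B)
2qI·B = 2 × 1.602×10⁻¹⁹ × 2.63×10⁻⁸ × 3.11×10⁷ = 2.62×10⁻¹⁹ A²
I_n = √(2.62×10⁻¹⁹) = 5.12×10⁻¹⁰ A = 512 pA

512 pA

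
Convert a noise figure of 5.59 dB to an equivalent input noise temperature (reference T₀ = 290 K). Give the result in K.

761 K

F = 10^(5.59/10) = 3.62243
T_e = (F − 1)·T₀ = (3.62243 − 1) × 290 = 761 K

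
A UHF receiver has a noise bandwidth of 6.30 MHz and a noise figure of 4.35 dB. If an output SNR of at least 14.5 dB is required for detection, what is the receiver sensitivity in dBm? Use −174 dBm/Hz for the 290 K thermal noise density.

Sensitivity = −174 + 10 log₁₀(B) + NF + SNR_min
= −174 + 67.99 + 4.35 + 14.5
= −87.16 dBm → −87.2 dBm

−87.2 dBm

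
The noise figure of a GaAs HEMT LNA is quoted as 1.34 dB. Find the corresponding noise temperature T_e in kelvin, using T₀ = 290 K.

F = 10^(1.34/10) = 1.36144
T_e = (F − 1)·T₀ = (1.36144 − 1) × 290 = 105 K

105 K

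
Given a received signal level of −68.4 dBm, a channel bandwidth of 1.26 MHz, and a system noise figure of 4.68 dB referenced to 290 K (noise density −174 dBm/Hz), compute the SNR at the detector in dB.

Noise floor: N = −174 + 10 log₁₀(B) + NF
10 log₁₀(1.26×10⁶) = 61 dB
N = −174 + 61 + 4.68 = −108.32 dBm
SNR = P_sig − N = −68.4 − (−108.32) = 39.92 dB → 39.9 dB

39.9 dB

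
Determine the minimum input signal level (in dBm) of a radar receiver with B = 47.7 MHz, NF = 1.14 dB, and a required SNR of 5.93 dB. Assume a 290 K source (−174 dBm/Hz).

−90.1 dBm

Sensitivity = −174 + 10 log₁₀(B) + NF + SNR_min
= −174 + 76.79 + 1.14 + 5.93
= −90.14 dBm → −90.1 dBm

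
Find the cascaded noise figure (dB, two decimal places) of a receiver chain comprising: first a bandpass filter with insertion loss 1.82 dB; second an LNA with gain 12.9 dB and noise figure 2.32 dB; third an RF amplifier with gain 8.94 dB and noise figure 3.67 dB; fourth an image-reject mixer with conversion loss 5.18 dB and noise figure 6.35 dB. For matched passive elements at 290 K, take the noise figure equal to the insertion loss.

4.36 dB

Convert to linear (a loss of L dB is a gain of −L dB): F_i = 10^(NF_i/10), G_i = 10^(G_i,dB/10)
  Stage 1: F_1 = 10^(1.82/10) = 1.521, G_1 = 10^(−1.82/10) = 0.6577
  Stage 2: F_2 = 10^(2.32/10) = 1.706, G_2 = 10^(12.9/10) = 19.50
  Stage 3: F_3 = 10^(3.67/10) = 2.328, G_3 = 10^(8.94/10) = 7.834
  Stage 4: F_4 = 10^(6.35/10) = 4.315, G_4 = 10^(−5.18/10) = 0.3034
Friis cascade:
  F = 1.521 + (1.706 − 1)/0.6577 + (2.328 − 1)/12.82 + (4.315 − 1)/100.5 = 2.731
NF = 10 log₁₀(2.731) = 4.36 dB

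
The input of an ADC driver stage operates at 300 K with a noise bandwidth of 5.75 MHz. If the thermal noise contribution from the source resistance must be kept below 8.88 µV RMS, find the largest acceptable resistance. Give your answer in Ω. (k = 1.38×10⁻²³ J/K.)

Johnson–Nyquist: V_n = √(4kTRB) ⇒ R = V_n² / (4kTB)
4kTB = 4 × 1.38×10⁻²³ × 300 × 5.75×10⁶ = 9.52×10⁻¹⁴
R = (8.88×10⁻⁶)² / 9.52×10⁻¹⁴ = 8.28×10² Ω = 828 Ω

828 Ω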